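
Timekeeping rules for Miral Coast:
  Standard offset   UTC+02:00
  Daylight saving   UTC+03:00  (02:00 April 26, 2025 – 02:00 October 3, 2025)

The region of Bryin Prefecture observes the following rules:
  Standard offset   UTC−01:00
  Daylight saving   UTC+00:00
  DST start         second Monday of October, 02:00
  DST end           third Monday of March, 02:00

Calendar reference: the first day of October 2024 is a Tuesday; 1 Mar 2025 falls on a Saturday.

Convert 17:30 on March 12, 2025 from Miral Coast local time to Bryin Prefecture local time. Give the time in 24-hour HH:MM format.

March 12, 2025 does not fall between 26 April and 3 October, so daylight saving is not in effect and Miral Coast is at UTC+02:00.
17:30 Miral Coast − 2h = 15:30 UTC.
1 October 2024 is a Tuesday, so the first Monday is October 7 and the second is October 14.
1 March 2025 is a Saturday, so the first Monday is March 3 and the third is March 17.
At the standard offset (UTC−01:00), 15:30 UTC − 1h = 14:30 Bryin Prefecture standard time.
The standard-time date in Bryin Prefecture, March 12, 2025, falls between 14 October 2024 and 17 March 2025, so daylight saving is in effect and Bryin Prefecture is at UTC+00:00.
15:30 UTC + 0h = 15:30 Bryin Prefecture.

15:30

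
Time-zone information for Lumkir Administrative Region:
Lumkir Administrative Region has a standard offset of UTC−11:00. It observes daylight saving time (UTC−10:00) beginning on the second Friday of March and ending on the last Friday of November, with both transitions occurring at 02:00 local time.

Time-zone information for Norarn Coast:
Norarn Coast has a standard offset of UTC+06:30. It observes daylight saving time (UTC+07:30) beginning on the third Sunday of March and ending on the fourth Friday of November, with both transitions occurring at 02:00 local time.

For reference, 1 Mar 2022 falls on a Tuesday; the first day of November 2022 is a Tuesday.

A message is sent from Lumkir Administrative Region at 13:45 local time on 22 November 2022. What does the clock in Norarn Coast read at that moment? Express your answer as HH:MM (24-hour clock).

1 March 2022 is a Tuesday, so the first Friday is March 4 and the second is March 11.
1 November 2022 is a Tuesday, so Fridays fall on 4, 11, 18, 25; the last is November 25.
22 November 2022 lies within the daylight-saving period (11 March – 25 November), so Lumkir Administrative Region is on daylight time, UTC−10:00.
13:45 Lumkir Administrative Region + 10h = 23:45 UTC.
1 March 2022 is a Tuesday, so the first Sunday is March 6 and the third is March 20.
1 November 2022 is a Tuesday, so the first Friday is November 4 and the fourth is November 25.
At the standard offset (UTC+06:30), 23:45 UTC + 6h30m = 06:15 Norarn Coast standard time (rolling into the next day, 23 November 2022).
Daylight saving runs 20 March – 25 November; the standard-time date in Norarn Coast, 23 November 2022, is inside that window, so Norarn Coast is at UTC+07:30.
23:45 UTC + 7h30m = 07:15 Norarn Coast (rolling into the next day, 23 November 2022).

07:15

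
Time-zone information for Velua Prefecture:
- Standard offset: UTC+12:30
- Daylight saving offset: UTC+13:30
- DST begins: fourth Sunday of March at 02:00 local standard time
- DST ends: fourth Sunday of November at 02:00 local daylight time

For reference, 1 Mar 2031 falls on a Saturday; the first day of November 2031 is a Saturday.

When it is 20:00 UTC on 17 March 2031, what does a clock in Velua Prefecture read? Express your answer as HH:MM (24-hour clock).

08:30

1 March 2031 is a Saturday, so the first Sunday is March 2 and the fourth is March 23.
1 November 2031 is a Saturday, so the first Sunday is November 2 and the fourth is November 23.
At the standard offset (UTC+12:30), 20:00 UTC + 12h30m = 08:30 Velua Prefecture standard time (rolling into the next day, 18 March 2031).
The standard-time date in Velua Prefecture, 18 March 2031, does not fall between 23 March and 23 November, so daylight saving is not in effect and Velua Prefecture is at UTC+12:30.
20:00 UTC + 12h30m = 08:30 local (rolling into the next day, 18 March 2031).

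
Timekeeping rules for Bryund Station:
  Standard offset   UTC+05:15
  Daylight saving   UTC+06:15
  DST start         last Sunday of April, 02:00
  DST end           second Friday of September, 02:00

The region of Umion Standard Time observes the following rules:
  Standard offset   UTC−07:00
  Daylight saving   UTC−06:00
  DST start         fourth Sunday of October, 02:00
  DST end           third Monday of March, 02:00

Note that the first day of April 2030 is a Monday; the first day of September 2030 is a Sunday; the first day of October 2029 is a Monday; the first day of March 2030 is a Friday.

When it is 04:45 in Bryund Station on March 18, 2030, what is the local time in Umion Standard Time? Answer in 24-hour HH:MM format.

1 April 2030 is a Monday, so Sundays fall on 7, 14, 21, 28; the last is April 28.
1 September 2030 is a Sunday, so the first Friday is September 6 and the second is September 13.
Daylight saving runs 28 April – 13 September; March 18, 2030 is outside that window, so Bryund Station is on standard time at UTC+05:15.
04:45 Bryund Station − 5h15m = 23:30 UTC (rolling into the previous day, 17 March 2030).
1 October 2029 is a Monday, so the first Sunday is October 7 and the fourth is October 28.
1 March 2030 is a Friday, so the first Monday is March 4 and the third is March 18.
At the standard offset (UTC−07:00), 23:30 UTC − 7h = 16:30 Umion Standard Time standard time.
The standard-time date in Umion Standard Time, March 17, 2030, falls between 28 October 2029 and 18 March 2030, so daylight saving is in effect and Umion Standard Time is at UTC−06:00.
23:30 UTC − 6h = 17:30 Umion Standard Time.

17:30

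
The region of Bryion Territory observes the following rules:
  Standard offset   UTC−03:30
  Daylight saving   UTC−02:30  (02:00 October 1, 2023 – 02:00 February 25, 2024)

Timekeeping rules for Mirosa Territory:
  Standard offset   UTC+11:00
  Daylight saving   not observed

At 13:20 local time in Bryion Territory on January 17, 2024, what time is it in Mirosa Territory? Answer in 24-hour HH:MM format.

Daylight saving runs 1 October 2023 – 25 February 2024; January 17, 2024 is inside that window, so Bryion Territory is at UTC−02:30.
13:20 Bryion Territory + 2h30m = 15:50 UTC.
Mirosa Territory has no daylight saving, so its offset is UTC+11:00 year-round.
15:50 UTC + 11h = 02:50 Mirosa Territory (rolling into the next day, 18 January 2024).

02:50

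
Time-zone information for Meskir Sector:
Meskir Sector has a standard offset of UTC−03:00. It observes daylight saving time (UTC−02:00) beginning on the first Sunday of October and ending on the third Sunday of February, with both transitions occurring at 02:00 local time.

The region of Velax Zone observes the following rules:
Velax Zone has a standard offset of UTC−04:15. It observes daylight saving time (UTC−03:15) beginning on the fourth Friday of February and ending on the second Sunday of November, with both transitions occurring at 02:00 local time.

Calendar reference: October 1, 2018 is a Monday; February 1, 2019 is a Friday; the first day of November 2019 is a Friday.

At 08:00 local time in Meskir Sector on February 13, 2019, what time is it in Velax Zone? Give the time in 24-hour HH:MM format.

05:45

1 October 2018 is a Monday, so the first Sunday is October 7.
1 February 2019 is a Friday, so the first Sunday is February 3 and the third is February 17.
Daylight saving runs 7 October 2018 – 17 February 2019; February 13, 2019 is inside that window, so Meskir Sector is at UTC−02:00.
08:00 Meskir Sector + 2h = 10:00 UTC.
1 February 2019 is a Friday, so the first Friday is February 1 and the fourth is February 22.
1 November 2019 is a Friday, so the first Sunday is November 3 and the second is November 10.
At the standard offset (UTC−04:15), 10:00 UTC − 4h15m = 05:45 Velax Zone standard time.
The standard-time date in Velax Zone, February 13, 2019, does not fall between 22 February and 10 November, so daylight saving is not in effect and Velax Zone is at UTC−04:15.
10:00 UTC − 4h15m = 05:45 Velax Zone.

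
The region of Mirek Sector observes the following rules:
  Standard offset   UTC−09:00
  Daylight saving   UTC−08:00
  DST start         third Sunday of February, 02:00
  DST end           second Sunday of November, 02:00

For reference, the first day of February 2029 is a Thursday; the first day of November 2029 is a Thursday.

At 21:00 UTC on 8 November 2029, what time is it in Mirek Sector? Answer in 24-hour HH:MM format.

13:00

1 February 2029 is a Thursday, so the first Sunday is February 4 and the third is February 18.
1 November 2029 is a Thursday, so the first Sunday is November 4 and the second is November 11.
At the standard offset (UTC−09:00), 21:00 UTC − 9h = 12:00 Mirek Sector standard time.
The standard-time date in Mirek Sector, 8 November 2029, falls between 18 February and 11 November, so daylight saving is in effect and Mirek Sector is at UTC−08:00.
21:00 UTC − 8h = 13:00 local.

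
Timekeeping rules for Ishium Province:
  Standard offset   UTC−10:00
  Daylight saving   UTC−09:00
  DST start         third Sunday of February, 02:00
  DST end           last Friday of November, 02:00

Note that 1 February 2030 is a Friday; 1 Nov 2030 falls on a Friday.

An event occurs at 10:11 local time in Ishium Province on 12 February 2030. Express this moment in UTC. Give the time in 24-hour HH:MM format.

20:11

1 February 2030 is a Friday, so the first Sunday is February 3 and the third is February 17.
1 November 2030 is a Friday, so Fridays fall on 1, 8, 15, 22, 29; the last is November 29.
Daylight saving runs 17 February – 29 November; 12 February 2030 is outside that window, so Ishium Province is on standard time at UTC−10:00.
10:11 local + 10h = 20:11 UTC.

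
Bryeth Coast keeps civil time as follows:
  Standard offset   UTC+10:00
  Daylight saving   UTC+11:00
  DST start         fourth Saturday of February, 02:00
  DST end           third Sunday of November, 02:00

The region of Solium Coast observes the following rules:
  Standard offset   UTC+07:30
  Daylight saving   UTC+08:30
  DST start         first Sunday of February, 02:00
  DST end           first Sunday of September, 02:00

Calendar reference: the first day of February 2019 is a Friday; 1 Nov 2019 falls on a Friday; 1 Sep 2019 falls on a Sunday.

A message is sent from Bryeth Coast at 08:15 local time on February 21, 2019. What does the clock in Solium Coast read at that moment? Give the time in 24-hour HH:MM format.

1 February 2019 is a Friday, so the first Saturday is February 2 and the fourth is February 23.
1 November 2019 is a Friday, so the first Sunday is November 3 and the third is November 17.
February 21, 2019 is outside the daylight-saving period (23 February – 17 November), so Bryeth Coast is on standard time, UTC+10:00.
08:15 Bryeth Coast − 10h = 22:15 UTC (rolling into the previous day, 20 February 2019).
1 February 2019 is a Friday, so the first Sunday is February 3.
1 September 2019 is a Sunday, so the first Sunday is September 1.
At the standard offset (UTC+07:30), 22:15 UTC + 7h30m = 05:45 Solium Coast standard time (rolling into the next day, 21 February 2019).
The standard-time date in Solium Coast, February 21, 2019, lies within the daylight-saving period (3 February – 1 September), so Solium Coast is on daylight time, UTC+08:30.
22:15 UTC + 8h30m = 06:45 Solium Coast (rolling into the next day, 21 February 2019).

06:45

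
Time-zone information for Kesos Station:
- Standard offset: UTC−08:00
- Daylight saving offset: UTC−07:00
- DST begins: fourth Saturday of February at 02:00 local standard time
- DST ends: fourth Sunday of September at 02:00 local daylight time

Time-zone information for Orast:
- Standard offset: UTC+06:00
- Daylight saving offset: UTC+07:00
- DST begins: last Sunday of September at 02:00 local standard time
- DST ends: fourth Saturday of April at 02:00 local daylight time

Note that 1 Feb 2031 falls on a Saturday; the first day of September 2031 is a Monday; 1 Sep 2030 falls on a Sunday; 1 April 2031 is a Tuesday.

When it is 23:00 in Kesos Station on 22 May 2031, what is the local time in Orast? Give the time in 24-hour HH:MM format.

12:00

1 February 2031 is a Saturday, so the first Saturday is February 1 and the fourth is February 22.
1 September 2031 is a Monday, so the first Sunday is September 7 and the fourth is September 28.
22 May 2031 lies within the daylight-saving period (22 February – 28 September), so Kesos Station is on daylight time, UTC−07:00.
23:00 Kesos Station + 7h = 06:00 UTC (rolling into the next day, 23 May 2031).
1 September 2030 is a Sunday, so Sundays fall on 1, 8, 15, 22, 29; the last is September 29.
1 April 2031 is a Tuesday, so the first Saturday is April 5 and the fourth is April 26.
At the standard offset (UTC+06:00), 06:00 UTC + 6h = 12:00 Orast standard time.
The standard-time date in Orast, 23 May 2031, is outside the daylight-saving period (29 September 2030 – 26 April 2031), so Orast is on standard time, UTC+06:00.
06:00 UTC + 6h = 12:00 Orast.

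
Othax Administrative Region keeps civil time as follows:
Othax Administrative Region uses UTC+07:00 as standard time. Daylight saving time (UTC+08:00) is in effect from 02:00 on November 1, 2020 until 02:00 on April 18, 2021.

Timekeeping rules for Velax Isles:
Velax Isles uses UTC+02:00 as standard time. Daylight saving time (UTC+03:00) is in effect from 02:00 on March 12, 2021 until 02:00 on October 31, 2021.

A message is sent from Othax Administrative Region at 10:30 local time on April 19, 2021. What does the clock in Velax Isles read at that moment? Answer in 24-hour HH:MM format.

April 19, 2021 does not fall between 1 November 2020 and 18 April 2021, so daylight saving is not in effect and Othax Administrative Region is at UTC+07:00.
10:30 Othax Administrative Region − 7h = 03:30 UTC.
At the standard offset (UTC+02:00), 03:30 UTC + 2h = 05:30 Velax Isles standard time.
Daylight saving runs 12 March – 31 October; the standard-time date in Velax Isles, April 19, 2021, is inside that window, so Velax Isles is at UTC+03:00.
03:30 UTC + 3h = 06:30 Velax Isles.

06:30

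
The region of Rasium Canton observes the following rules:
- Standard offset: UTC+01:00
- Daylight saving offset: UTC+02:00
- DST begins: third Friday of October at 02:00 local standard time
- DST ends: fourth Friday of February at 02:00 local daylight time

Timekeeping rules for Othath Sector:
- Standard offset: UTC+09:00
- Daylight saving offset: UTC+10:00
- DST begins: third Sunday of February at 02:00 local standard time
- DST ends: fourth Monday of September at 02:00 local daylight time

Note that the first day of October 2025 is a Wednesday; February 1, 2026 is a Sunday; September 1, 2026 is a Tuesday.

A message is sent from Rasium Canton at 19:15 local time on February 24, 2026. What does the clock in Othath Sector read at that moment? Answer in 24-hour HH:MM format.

1 October 2025 is a Wednesday, so the first Friday is October 3 and the third is October 17.
1 February 2026 is a Sunday, so the first Friday is February 6 and the fourth is February 27.
February 24, 2026 lies within the daylight-saving period (17 October 2025 – 27 February 2026), so Rasium Canton is on daylight time, UTC+02:00.
19:15 Rasium Canton − 2h = 17:15 UTC.
1 February 2026 is a Sunday, so the first Sunday is February 1 and the third is February 15.
1 September 2026 is a Tuesday, so the first Monday is September 7 and the fourth is September 28.
At the standard offset (UTC+09:00), 17:15 UTC + 9h = 02:15 Othath Sector standard time (rolling into the next day, 25 February 2026).
The standard-time date in Othath Sector, February 25, 2026, lies within the daylight-saving period (15 February – 28 September), so Othath Sector is on daylight time, UTC+10:00.
17:15 UTC + 10h = 03:15 Othath Sector (rolling into the next day, 25 February 2026).

03:15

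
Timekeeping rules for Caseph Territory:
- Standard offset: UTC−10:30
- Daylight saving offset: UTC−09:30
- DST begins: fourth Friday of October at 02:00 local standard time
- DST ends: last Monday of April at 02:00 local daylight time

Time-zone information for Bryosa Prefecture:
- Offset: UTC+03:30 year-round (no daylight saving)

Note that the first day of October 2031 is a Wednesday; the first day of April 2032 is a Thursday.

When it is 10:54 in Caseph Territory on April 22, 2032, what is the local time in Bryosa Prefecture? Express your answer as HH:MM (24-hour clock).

1 October 2031 is a Wednesday, so the first Friday is October 3 and the fourth is October 24.
1 April 2032 is a Thursday, so Mondays fall on 5, 12, 19, 26; the last is April 26.
Daylight saving runs 24 October 2031 – 26 April 2032; April 22, 2032 is inside that window, so Caseph Territory is at UTC−09:30.
10:54 Caseph Territory + 9h30m = 20:24 UTC.
Bryosa Prefecture stays on UTC+03:30 all year.
20:24 UTC + 3h30m = 23:54 Bryosa Prefecture.

23:54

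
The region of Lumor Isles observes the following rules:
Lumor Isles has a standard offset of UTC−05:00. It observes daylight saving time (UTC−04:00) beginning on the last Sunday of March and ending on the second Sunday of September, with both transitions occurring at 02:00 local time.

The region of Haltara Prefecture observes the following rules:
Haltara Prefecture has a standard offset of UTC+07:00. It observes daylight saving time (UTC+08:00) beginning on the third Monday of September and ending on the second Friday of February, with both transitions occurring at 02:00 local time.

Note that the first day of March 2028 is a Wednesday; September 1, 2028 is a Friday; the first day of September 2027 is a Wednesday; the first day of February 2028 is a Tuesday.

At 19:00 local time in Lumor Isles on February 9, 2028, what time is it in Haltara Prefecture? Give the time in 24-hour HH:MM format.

08:00

1 March 2028 is a Wednesday, so Sundays fall on 5, 12, 19, 26; the last is March 26.
1 September 2028 is a Friday, so the first Sunday is September 3 and the second is September 10.
February 9, 2028 does not fall between 26 March and 10 September, so daylight saving is not in effect and Lumor Isles is at UTC−05:00.
19:00 Lumor Isles + 5h = 00:00 UTC (rolling into the next day, 10 February 2028).
1 September 2027 is a Wednesday, so the first Monday is September 6 and the third is September 20.
1 February 2028 is a Tuesday, so the first Friday is February 4 and the second is February 11.
At the standard offset (UTC+07:00), 00:00 UTC + 7h = 07:00 Haltara Prefecture standard time.
The standard-time date in Haltara Prefecture, February 10, 2028, lies within the daylight-saving period (20 September 2027 – 11 February 2028), so Haltara Prefecture is on daylight time, UTC+08:00.
00:00 UTC + 8h = 08:00 Haltara Prefecture.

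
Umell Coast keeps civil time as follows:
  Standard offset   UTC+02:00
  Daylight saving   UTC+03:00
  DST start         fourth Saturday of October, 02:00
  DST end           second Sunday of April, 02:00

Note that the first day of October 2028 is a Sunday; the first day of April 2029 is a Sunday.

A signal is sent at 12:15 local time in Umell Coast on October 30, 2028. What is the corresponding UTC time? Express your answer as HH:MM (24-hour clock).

1 October 2028 is a Sunday, so the first Saturday is October 7 and the fourth is October 28.
1 April 2029 is a Sunday, so the first Sunday is April 1 and the second is April 8.
October 30, 2028 falls between 28 October 2028 and 8 April 2029, so daylight saving is in effect and Umell Coast is at UTC+03:00.
12:15 local − 3h = 09:15 UTC.

09:15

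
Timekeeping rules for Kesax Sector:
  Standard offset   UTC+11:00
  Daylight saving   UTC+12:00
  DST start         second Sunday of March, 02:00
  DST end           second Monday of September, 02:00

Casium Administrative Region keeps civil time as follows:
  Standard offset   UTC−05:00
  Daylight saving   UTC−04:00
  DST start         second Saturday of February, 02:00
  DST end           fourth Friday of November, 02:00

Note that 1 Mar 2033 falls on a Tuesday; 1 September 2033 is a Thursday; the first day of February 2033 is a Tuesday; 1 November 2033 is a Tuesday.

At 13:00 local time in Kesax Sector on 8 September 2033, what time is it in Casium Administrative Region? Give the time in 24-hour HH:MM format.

21:00

1 March 2033 is a Tuesday, so the first Sunday is March 6 and the second is March 13.
1 September 2033 is a Thursday, so the first Monday is September 5 and the second is September 12.
8 September 2033 lies within the daylight-saving period (13 March – 12 September), so Kesax Sector is on daylight time, UTC+12:00.
13:00 Kesax Sector − 12h = 01:00 UTC.
1 February 2033 is a Tuesday, so the first Saturday is February 5 and the second is February 12.
1 November 2033 is a Tuesday, so the first Friday is November 4 and the fourth is November 25.
At the standard offset (UTC−05:00), 01:00 UTC − 5h = 20:00 Casium Administrative Region standard time (rolling into the previous day, 7 September 2033).
The standard-time date in Casium Administrative Region, 7 September 2033, falls between 12 February and 25 November, so daylight saving is in effect and Casium Administrative Region is at UTC−04:00.
01:00 UTC − 4h = 21:00 Casium Administrative Region (rolling into the previous day, 7 September 2033).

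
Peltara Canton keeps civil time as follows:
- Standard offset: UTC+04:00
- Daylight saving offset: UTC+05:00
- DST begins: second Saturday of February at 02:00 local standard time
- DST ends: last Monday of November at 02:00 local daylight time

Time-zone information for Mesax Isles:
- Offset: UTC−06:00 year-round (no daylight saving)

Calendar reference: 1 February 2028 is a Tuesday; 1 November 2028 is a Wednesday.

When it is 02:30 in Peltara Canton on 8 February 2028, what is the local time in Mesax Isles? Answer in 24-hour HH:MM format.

1 February 2028 is a Tuesday, so the first Saturday is February 5 and the second is February 12.
1 November 2028 is a Wednesday, so Mondays fall on 6, 13, 20, 27; the last is November 27.
8 February 2028 does not fall between 12 February and 27 November, so daylight saving is not in effect and Peltara Canton is at UTC+04:00.
02:30 Peltara Canton − 4h = 22:30 UTC (rolling into the previous day, 7 February 2028).
Mesax Isles has no daylight saving, so its offset is UTC−06:00 year-round.
22:30 UTC − 6h = 16:30 Mesax Isles.

16:30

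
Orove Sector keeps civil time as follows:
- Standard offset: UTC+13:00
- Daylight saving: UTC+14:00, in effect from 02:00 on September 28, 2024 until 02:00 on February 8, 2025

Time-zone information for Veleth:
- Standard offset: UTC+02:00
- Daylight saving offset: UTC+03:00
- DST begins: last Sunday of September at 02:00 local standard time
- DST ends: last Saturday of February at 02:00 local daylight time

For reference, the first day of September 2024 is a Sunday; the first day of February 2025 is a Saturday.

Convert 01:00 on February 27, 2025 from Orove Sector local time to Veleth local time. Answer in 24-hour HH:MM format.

14:00

Daylight saving runs 28 September 2024 – 8 February 2025; February 27, 2025 is outside that window, so Orove Sector is on standard time at UTC+13:00.
01:00 Orove Sector − 13h = 12:00 UTC (rolling into the previous day, 26 February 2025).
1 September 2024 is a Sunday, so Sundays fall on 1, 8, 15, 22, 29; the last is September 29.
1 February 2025 is a Saturday, so Saturdays fall on 1, 8, 15, 22; the last is February 22.
At the standard offset (UTC+02:00), 12:00 UTC + 2h = 14:00 Veleth standard time.
Daylight saving runs 29 September 2024 – 22 February 2025; the standard-time date in Veleth, February 26, 2025, is outside that window, so Veleth is on standard time at UTC+02:00.
12:00 UTC + 2h = 14:00 Veleth.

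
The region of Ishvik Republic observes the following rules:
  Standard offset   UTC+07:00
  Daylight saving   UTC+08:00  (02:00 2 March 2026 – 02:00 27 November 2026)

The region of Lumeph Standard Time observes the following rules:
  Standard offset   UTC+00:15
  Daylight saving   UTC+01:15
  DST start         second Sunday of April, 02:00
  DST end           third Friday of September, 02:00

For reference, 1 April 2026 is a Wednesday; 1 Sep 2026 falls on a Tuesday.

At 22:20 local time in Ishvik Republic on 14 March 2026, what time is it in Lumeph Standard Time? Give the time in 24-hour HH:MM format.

14:35

14 March 2026 lies within the daylight-saving period (2 March – 27 November), so Ishvik Republic is on daylight time, UTC+08:00.
22:20 Ishvik Republic − 8h = 14:20 UTC.
1 April 2026 is a Wednesday, so the first Sunday is April 5 and the second is April 12.
1 September 2026 is a Tuesday, so the first Friday is September 4 and the third is September 18.
At the standard offset (UTC+00:15), 14:20 UTC + 0h15m = 14:35 Lumeph Standard Time standard time.
The standard-time date in Lumeph Standard Time, 14 March 2026, does not fall between 12 April and 18 September, so daylight saving is not in effect and Lumeph Standard Time is at UTC+00:15.
14:20 UTC + 0h15m = 14:35 Lumeph Standard Time.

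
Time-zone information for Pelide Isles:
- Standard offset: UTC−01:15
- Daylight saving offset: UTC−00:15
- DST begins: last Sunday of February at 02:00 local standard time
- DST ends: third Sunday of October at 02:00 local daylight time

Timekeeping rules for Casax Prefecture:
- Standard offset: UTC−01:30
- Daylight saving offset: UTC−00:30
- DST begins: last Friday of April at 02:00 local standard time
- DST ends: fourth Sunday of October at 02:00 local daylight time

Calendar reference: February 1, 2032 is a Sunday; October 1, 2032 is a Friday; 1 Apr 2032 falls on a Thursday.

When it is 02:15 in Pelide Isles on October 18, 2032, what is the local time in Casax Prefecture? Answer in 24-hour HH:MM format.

1 February 2032 is a Sunday, so Sundays fall on 1, 8, 15, 22, 29; the last is February 29.
1 October 2032 is a Friday, so the first Sunday is October 3 and the third is October 17.
October 18, 2032 is outside the daylight-saving period (29 February – 17 October), so Pelide Isles is on standard time, UTC−01:15.
02:15 Pelide Isles + 1h15m = 03:30 UTC.
1 April 2032 is a Thursday, so Fridays fall on 2, 9, 16, 23, 30; the last is April 30.
1 October 2032 is a Friday, so the first Sunday is October 3 and the fourth is October 24.
At the standard offset (UTC−01:30), 03:30 UTC − 1h30m = 02:00 Casax Prefecture standard time.
The standard-time date in Casax Prefecture, October 18, 2032, falls between 30 April and 24 October, so daylight saving is in effect and Casax Prefecture is at UTC−00:30.
03:30 UTC − 0h30m = 03:00 Casax Prefecture.

03:00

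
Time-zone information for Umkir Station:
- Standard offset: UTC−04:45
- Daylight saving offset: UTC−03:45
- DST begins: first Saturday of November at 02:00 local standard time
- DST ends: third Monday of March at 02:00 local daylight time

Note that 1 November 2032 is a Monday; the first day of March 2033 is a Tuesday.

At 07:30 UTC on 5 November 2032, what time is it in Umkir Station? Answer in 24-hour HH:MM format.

02:45

1 November 2032 is a Monday, so the first Saturday is November 6.
1 March 2033 is a Tuesday, so the first Monday is March 7 and the third is March 21.
At the standard offset (UTC−04:45), 07:30 UTC − 4h45m = 02:45 Umkir Station standard time.
Daylight saving runs 6 November 2032 – 21 March 2033; the standard-time date in Umkir Station, 5 November 2032, is outside that window, so Umkir Station is on standard time at UTC−04:45.
07:30 UTC − 4h45m = 02:45 local.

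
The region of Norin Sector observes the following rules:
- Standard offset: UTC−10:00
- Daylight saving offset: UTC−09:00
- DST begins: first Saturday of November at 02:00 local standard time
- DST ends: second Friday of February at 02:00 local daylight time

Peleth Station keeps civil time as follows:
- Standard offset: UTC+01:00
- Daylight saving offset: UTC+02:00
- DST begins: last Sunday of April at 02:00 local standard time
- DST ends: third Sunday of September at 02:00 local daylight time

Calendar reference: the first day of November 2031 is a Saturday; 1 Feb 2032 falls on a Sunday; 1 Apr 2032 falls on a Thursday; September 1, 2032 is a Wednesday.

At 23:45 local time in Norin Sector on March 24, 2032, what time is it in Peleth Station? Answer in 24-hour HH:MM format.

1 November 2031 is a Saturday, so the first Saturday is November 1.
1 February 2032 is a Sunday, so the first Friday is February 6 and the second is February 13.
March 24, 2032 is outside the daylight-saving period (1 November 2031 – 13 February 2032), so Norin Sector is on standard time, UTC−10:00.
23:45 Norin Sector + 10h = 09:45 UTC (rolling into the next day, 25 March 2032).
1 April 2032 is a Thursday, so Sundays fall on 4, 11, 18, 25; the last is April 25.
1 September 2032 is a Wednesday, so the first Sunday is September 5 and the third is September 19.
At the standard offset (UTC+01:00), 09:45 UTC + 1h = 10:45 Peleth Station standard time.
Daylight saving runs 25 April – 19 September; the standard-time date in Peleth Station, March 25, 2032, is outside that window, so Peleth Station is on standard time at UTC+01:00.
09:45 UTC + 1h = 10:45 Peleth Station.

10:45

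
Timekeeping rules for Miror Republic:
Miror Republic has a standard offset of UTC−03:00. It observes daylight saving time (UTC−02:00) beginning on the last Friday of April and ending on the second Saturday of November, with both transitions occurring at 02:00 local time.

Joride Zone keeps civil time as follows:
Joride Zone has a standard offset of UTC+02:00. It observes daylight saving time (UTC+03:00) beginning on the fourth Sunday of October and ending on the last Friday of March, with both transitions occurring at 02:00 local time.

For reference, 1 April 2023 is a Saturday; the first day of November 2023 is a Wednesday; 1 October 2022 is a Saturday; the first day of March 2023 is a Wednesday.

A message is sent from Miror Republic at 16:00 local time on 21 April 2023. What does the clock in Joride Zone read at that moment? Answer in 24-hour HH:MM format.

21:00

1 April 2023 is a Saturday, so Fridays fall on 7, 14, 21, 28; the last is April 28.
1 November 2023 is a Wednesday, so the first Saturday is November 4 and the second is November 11.
21 April 2023 does not fall between 28 April and 11 November, so daylight saving is not in effect and Miror Republic is at UTC−03:00.
16:00 Miror Republic + 3h = 19:00 UTC.
1 October 2022 is a Saturday, so the first Sunday is October 2 and the fourth is October 23.
1 March 2023 is a Wednesday, so Fridays fall on 3, 10, 17, 24, 31; the last is March 31.
At the standard offset (UTC+02:00), 19:00 UTC + 2h = 21:00 Joride Zone standard time.
Daylight saving runs 23 October 2022 – 31 March 2023; the standard-time date in Joride Zone, 21 April 2023, is outside that window, so Joride Zone is on standard time at UTC+02:00.
19:00 UTC + 2h = 21:00 Joride Zone.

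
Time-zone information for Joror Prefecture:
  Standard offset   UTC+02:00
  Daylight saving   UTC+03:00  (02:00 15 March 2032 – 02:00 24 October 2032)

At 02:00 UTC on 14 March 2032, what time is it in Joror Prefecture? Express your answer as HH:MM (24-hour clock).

04:00

At the standard offset (UTC+02:00), 02:00 UTC + 2h = 04:00 Joror Prefecture standard time.
The standard-time date in Joror Prefecture, 14 March 2032, does not fall between 15 March and 24 October, so daylight saving is not in effect and Joror Prefecture is at UTC+02:00.
02:00 UTC + 2h = 04:00 local.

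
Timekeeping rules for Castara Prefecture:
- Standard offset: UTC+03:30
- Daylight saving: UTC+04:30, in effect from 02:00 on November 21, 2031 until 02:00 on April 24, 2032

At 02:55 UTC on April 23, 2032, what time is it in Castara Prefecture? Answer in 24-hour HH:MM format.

07:25

At the standard offset (UTC+03:30), 02:55 UTC + 3h30m = 06:25 Castara Prefecture standard time.
The standard-time date in Castara Prefecture, April 23, 2032, lies within the daylight-saving period (21 November 2031 – 24 April 2032), so Castara Prefecture is on daylight time, UTC+04:30.
02:55 UTC + 4h30m = 07:25 local.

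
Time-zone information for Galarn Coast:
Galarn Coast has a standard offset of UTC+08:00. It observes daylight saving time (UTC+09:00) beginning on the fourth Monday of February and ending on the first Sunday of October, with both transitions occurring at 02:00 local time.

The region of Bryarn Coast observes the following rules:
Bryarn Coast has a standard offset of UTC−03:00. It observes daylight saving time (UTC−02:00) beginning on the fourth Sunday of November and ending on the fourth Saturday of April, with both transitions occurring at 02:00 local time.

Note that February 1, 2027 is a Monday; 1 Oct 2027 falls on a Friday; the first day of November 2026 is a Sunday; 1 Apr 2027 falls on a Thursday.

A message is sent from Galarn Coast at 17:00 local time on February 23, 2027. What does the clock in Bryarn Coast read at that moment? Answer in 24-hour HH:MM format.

1 February 2027 is a Monday, so the first Monday is February 1 and the fourth is February 22.
1 October 2027 is a Friday, so the first Sunday is October 3.
February 23, 2027 falls between 22 February and 3 October, so daylight saving is in effect and Galarn Coast is at UTC+09:00.
17:00 Galarn Coast − 9h = 08:00 UTC.
1 November 2026 is a Sunday, so the first Sunday is November 1 and the fourth is November 22.
1 April 2027 is a Thursday, so the first Saturday is April 3 and the fourth is April 24.
At the standard offset (UTC−03:00), 08:00 UTC − 3h = 05:00 Bryarn Coast standard time.
The standard-time date in Bryarn Coast, February 23, 2027, lies within the daylight-saving period (22 November 2026 – 24 April 2027), so Bryarn Coast is on daylight time, UTC−02:00.
08:00 UTC − 2h = 06:00 Bryarn Coast.

06:00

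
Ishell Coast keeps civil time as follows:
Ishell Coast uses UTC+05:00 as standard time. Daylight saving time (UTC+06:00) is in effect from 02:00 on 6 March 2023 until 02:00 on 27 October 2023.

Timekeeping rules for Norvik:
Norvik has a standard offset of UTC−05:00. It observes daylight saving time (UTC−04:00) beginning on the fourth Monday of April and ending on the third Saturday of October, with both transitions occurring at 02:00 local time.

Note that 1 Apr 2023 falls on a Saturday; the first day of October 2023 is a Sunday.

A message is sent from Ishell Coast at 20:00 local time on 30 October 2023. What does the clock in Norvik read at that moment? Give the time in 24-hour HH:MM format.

10:00

Daylight saving runs 6 March – 27 October; 30 October 2023 is outside that window, so Ishell Coast is on standard time at UTC+05:00.
20:00 Ishell Coast − 5h = 15:00 UTC.
1 April 2023 is a Saturday, so the first Monday is April 3 and the fourth is April 24.
1 October 2023 is a Sunday, so the first Saturday is October 7 and the third is October 21.
At the standard offset (UTC−05:00), 15:00 UTC − 5h = 10:00 Norvik standard time.
Daylight saving runs 24 April – 21 October; the standard-time date in Norvik, 30 October 2023, is outside that window, so Norvik is on standard time at UTC−05:00.
15:00 UTC − 5h = 10:00 Norvik.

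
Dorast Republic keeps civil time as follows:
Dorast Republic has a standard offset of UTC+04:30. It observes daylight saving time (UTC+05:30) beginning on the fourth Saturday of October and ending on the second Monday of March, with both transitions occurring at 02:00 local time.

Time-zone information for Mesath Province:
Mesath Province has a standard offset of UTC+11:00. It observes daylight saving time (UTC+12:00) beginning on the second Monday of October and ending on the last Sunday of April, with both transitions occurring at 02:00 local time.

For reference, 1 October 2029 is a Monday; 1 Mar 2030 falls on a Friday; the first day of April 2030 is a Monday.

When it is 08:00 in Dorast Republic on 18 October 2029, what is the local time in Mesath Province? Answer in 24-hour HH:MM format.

1 October 2029 is a Monday, so the first Saturday is October 6 and the fourth is October 27.
1 March 2030 is a Friday, so the first Monday is March 4 and the second is March 11.
18 October 2029 does not fall between 27 October 2029 and 11 March 2030, so daylight saving is not in effect and Dorast Republic is at UTC+04:30.
08:00 Dorast Republic − 4h30m = 03:30 UTC.
1 October 2029 is a Monday, so the first Monday is October 1 and the second is October 8.
1 April 2030 is a Monday, so Sundays fall on 7, 14, 21, 28; the last is April 28.
At the standard offset (UTC+11:00), 03:30 UTC + 11h = 14:30 Mesath Province standard time.
The standard-time date in Mesath Province, 18 October 2029, falls between 8 October 2029 and 28 April 2030, so daylight saving is in effect and Mesath Province is at UTC+12:00.
03:30 UTC + 12h = 15:30 Mesath Province.

15:30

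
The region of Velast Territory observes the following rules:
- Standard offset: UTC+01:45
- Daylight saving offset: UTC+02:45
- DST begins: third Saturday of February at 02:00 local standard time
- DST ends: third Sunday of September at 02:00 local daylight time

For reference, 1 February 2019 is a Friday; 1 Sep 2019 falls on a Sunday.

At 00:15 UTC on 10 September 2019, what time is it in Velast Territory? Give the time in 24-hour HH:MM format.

1 February 2019 is a Friday, so the first Saturday is February 2 and the third is February 16.
1 September 2019 is a Sunday, so the first Sunday is September 1 and the third is September 15.
At the standard offset (UTC+01:45), 00:15 UTC + 1h45m = 02:00 Velast Territory standard time.
The standard-time date in Velast Territory, 10 September 2019, falls between 16 February and 15 September, so daylight saving is in effect and Velast Territory is at UTC+02:45.
00:15 UTC + 2h45m = 03:00 local.

03:00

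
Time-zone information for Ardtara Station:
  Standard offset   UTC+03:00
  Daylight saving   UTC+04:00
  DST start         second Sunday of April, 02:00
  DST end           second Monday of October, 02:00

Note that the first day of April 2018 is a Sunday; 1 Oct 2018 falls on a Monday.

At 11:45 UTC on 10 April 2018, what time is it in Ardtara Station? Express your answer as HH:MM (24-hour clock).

1 April 2018 is a Sunday, so the first Sunday is April 1 and the second is April 8.
1 October 2018 is a Monday, so the first Monday is October 1 and the second is October 8.
At the standard offset (UTC+03:00), 11:45 UTC + 3h = 14:45 Ardtara Station standard time.
Daylight saving runs 8 April – 8 October; the standard-time date in Ardtara Station, 10 April 2018, is inside that window, so Ardtara Station is at UTC+04:00.
11:45 UTC + 4h = 15:45 local.

15:45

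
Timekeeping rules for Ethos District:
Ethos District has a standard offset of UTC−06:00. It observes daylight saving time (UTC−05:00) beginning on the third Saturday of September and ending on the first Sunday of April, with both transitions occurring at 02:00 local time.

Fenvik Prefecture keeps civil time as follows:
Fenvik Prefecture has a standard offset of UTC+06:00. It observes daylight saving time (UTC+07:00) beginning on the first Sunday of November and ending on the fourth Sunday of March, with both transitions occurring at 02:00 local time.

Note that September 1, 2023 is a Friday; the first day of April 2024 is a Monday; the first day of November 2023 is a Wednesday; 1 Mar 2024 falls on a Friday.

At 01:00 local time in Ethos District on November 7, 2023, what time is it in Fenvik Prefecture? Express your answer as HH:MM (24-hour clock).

1 September 2023 is a Friday, so the first Saturday is September 2 and the third is September 16.
1 April 2024 is a Monday, so the first Sunday is April 7.
Daylight saving runs 16 September 2023 – 7 April 2024; November 7, 2023 is inside that window, so Ethos District is at UTC−05:00.
01:00 Ethos District + 5h = 06:00 UTC.
1 November 2023 is a Wednesday, so the first Sunday is November 5.
1 March 2024 is a Friday, so the first Sunday is March 3 and the fourth is March 24.
At the standard offset (UTC+06:00), 06:00 UTC + 6h = 12:00 Fenvik Prefecture standard time.
The standard-time date in Fenvik Prefecture, November 7, 2023, lies within the daylight-saving period (5 November 2023 – 24 March 2024), so Fenvik Prefecture is on daylight time, UTC+07:00.
06:00 UTC + 7h = 13:00 Fenvik Prefecture.

13:00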